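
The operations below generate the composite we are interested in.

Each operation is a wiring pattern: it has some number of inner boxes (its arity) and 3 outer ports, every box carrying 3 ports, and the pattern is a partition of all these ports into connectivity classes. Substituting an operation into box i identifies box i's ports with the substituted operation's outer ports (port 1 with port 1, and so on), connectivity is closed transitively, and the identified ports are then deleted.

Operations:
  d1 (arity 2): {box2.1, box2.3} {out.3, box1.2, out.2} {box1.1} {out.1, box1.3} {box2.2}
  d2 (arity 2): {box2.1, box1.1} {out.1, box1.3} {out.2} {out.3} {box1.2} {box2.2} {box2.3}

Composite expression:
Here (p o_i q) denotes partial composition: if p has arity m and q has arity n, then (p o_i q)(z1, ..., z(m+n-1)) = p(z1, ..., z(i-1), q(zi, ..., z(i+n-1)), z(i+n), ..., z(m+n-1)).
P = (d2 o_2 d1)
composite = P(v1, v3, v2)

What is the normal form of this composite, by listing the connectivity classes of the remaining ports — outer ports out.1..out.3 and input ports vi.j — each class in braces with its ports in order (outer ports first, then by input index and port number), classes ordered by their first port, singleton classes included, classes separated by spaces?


Substituting into d2 glues patterns; closure does the rest.
d1 over (v3, v2) gives {out.1, v3.3} {out.2, out.3, v3.2} {v2.1, v2.3} {v2.2} {v3.1}, out.j being that stage's outer ports
d2 over (v1, v3, v2) gives {out.1, v1.3} {out.2} {out.3} {v1.1, v3.3} {v1.2} {v2.1, v2.3} {v2.2} {v3.1} {v3.2}, out.j being that stage's outer ports

{out.1, v1.3} {out.2} {out.3} {v1.1, v3.3} {v1.2} {v2.1, v2.3} {v2.2} {v3.1} {v3.2}


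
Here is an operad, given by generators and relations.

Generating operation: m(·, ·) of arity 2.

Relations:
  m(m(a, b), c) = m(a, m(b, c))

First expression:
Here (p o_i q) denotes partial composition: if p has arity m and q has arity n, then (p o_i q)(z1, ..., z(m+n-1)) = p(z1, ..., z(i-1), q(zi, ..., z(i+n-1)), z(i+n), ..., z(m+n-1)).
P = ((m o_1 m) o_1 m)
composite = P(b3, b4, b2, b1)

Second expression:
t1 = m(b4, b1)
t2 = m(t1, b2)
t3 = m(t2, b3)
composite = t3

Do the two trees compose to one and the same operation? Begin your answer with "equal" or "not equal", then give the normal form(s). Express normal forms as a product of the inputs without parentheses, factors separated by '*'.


not equal — first b3 * b4 * b2 * b1, second b4 * b1 * b2 * b3

The first expression reduces to b3 * b4 * b2 * b1
The second expression reduces to b4 * b1 * b2 * b3
Different reductions; not equal.


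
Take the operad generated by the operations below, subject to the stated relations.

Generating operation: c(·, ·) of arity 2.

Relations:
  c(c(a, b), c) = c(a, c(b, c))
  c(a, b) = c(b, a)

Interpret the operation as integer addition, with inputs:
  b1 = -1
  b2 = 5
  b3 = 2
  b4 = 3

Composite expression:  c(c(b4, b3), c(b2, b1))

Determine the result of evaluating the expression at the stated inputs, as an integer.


9

c(b4, b3) = 5
c(b2, b1) = 4
c(c(b4, b3), c(b2, b1)) = 9


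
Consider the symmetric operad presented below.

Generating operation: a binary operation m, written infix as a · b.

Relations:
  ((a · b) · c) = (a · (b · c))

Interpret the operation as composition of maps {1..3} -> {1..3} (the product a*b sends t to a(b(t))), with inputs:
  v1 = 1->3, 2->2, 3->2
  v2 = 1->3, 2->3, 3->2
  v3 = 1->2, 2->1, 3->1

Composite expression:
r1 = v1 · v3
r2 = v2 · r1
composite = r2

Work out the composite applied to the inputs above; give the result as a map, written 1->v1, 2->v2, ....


1->3, 2->2, 3->2

(v1 · v3) = 1->2, 2->3, 3->3
(v2 · (v1 · v3)) = 1->3, 2->2, 3->2


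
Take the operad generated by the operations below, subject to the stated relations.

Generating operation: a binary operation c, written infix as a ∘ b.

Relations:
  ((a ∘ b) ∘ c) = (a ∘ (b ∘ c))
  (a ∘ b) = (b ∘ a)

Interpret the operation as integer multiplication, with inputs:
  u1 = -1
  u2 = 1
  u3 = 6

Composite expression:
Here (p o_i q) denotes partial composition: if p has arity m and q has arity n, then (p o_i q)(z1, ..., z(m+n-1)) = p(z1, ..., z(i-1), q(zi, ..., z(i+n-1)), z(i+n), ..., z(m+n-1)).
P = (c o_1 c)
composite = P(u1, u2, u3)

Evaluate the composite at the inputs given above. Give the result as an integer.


-6

(u1 ∘ u2) = -1
((u1 ∘ u2) ∘ u3) = -6


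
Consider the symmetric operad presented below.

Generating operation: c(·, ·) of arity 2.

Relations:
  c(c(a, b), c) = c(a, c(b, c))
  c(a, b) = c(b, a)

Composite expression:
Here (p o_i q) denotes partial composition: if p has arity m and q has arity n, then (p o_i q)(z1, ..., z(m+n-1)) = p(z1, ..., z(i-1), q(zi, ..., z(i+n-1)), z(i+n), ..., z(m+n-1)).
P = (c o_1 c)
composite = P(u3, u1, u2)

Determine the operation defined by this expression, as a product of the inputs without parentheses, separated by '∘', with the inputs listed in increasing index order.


u1 ∘ u2 ∘ u3


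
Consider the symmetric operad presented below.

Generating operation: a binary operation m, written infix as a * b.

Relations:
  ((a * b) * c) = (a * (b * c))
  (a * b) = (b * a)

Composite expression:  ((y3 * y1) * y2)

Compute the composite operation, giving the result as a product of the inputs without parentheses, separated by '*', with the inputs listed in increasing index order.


y1 * y2 * y3

Key point: m commutes, so take the y-inputs in any fixed order.
(y3 * y1) flattens to y3 * y1
((y3 * y1) * y2) flattens to y3 * y1 * y2
reordering the factors by index: y1 * y2 * y3


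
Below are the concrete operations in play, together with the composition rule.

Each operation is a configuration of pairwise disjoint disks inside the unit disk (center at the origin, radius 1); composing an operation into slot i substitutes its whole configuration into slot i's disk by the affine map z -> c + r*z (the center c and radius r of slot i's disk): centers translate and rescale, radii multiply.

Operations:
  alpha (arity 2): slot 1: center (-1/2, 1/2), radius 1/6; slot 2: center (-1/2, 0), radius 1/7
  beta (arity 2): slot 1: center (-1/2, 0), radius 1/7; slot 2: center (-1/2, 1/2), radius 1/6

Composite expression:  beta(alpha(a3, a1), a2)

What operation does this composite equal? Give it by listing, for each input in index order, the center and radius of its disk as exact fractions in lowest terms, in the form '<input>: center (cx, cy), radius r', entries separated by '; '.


a1: center (-4/7, 0), radius 1/49; a2: center (-1/2, 1/2), radius 1/6; a3: center (-4/7, 1/14), radius 1/42

Nesting under beta composes maps z -> c + r*z down each a-path.
tracing a3 down its 2-map path: center (-4/7, 1/14), radius 1/42
tracing a1 down its 2-map path: center (-4/7, 0), radius 1/49
tracing a2 down its 1-map path: center (-1/2, 1/2), radius 1/6


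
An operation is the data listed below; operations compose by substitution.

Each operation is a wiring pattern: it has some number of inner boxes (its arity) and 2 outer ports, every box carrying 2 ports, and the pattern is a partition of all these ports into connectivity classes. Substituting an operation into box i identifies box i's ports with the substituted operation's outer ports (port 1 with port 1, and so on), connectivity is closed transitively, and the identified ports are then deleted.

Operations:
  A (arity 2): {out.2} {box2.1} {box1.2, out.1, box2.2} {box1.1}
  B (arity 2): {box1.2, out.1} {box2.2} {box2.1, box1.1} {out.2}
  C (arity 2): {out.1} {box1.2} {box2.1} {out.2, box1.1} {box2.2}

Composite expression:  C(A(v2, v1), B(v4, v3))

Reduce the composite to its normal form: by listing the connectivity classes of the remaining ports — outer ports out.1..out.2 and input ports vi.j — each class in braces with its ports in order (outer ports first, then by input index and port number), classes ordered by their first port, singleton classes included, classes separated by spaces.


{out.1} {out.2, v1.2, v2.2} {v1.1} {v2.1} {v3.1, v4.1} {v3.2} {v4.2}

Connectivity passes through glued C-boundaries; trace each wire chain.
through A, on inputs (v2, v1): {out.1, v1.2, v2.2} {out.2} {v1.1} {v2.1} (out.j = stage outer ports)
through B, on inputs (v4, v3): {out.1, v4.2} {out.2} {v3.1, v4.1} {v3.2} (out.j = stage outer ports)
through C, on inputs (v2, v1, v4, v3): {out.1} {out.2, v1.2, v2.2} {v1.1} {v2.1} {v3.1, v4.1} {v3.2} {v4.2} (out.j = stage outer ports)


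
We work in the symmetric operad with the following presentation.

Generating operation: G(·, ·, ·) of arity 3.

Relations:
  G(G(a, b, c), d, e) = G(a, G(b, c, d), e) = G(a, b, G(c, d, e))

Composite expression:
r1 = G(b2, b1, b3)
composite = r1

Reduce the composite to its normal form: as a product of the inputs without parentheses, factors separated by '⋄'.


b2 ⋄ b1 ⋄ b3

Every regrouping of G is equal, so read the b-inputs in written order.
G(b2, b1, b3) collapses to b2 ⋄ b1 ⋄ b3


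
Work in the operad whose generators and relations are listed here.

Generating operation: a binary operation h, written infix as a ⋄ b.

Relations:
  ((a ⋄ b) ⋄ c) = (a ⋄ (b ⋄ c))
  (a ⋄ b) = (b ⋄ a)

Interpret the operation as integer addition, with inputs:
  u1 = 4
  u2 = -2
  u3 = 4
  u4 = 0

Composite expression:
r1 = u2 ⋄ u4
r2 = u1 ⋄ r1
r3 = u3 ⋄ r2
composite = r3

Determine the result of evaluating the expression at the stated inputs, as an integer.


6

(u2 ⋄ u4) = -2
(u1 ⋄ (u2 ⋄ u4)) = 2
(u3 ⋄ (u1 ⋄ (u2 ⋄ u4))) = 6


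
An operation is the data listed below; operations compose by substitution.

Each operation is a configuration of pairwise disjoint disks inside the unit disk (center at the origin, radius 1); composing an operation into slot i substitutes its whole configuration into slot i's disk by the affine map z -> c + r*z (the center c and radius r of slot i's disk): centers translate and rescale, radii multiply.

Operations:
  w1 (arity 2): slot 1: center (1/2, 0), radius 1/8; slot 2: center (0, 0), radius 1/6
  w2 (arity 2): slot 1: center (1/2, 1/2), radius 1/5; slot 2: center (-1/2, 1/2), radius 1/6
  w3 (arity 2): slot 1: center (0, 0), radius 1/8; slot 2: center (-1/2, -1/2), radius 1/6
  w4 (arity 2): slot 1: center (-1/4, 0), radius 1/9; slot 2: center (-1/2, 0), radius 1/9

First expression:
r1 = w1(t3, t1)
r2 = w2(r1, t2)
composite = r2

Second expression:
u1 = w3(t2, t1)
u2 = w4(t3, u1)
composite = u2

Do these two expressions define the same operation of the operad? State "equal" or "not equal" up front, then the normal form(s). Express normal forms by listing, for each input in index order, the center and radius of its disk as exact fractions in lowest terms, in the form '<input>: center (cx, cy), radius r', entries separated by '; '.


not equal; the first gives t1: center (1/2, 1/2), radius 1/30; t2: center (-1/2, 1/2), radius 1/6; t3: center (3/5, 1/2), radius 1/40 and the second t1: center (-5/9, -1/18), radius 1/54; t2: center (-1/2, 0), radius 1/72; t3: center (-1/4, 0), radius 1/9


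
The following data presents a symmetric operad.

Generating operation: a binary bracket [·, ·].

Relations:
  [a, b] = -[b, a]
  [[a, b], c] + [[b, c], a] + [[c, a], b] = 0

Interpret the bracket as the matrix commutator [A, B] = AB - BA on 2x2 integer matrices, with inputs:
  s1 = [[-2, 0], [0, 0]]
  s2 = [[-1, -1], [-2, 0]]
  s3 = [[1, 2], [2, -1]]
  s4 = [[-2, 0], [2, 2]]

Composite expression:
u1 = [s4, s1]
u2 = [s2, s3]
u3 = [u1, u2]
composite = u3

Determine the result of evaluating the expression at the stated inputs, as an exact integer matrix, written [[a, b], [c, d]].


[[0, 0], [-16, 0]]

[s4, s1] = [[0, 0], [-4, 0]]
[s2, s3] = [[2, 0], [-2, -2]]
[[s4, s1], [s2, s3]] = [[0, 0], [-16, 0]]


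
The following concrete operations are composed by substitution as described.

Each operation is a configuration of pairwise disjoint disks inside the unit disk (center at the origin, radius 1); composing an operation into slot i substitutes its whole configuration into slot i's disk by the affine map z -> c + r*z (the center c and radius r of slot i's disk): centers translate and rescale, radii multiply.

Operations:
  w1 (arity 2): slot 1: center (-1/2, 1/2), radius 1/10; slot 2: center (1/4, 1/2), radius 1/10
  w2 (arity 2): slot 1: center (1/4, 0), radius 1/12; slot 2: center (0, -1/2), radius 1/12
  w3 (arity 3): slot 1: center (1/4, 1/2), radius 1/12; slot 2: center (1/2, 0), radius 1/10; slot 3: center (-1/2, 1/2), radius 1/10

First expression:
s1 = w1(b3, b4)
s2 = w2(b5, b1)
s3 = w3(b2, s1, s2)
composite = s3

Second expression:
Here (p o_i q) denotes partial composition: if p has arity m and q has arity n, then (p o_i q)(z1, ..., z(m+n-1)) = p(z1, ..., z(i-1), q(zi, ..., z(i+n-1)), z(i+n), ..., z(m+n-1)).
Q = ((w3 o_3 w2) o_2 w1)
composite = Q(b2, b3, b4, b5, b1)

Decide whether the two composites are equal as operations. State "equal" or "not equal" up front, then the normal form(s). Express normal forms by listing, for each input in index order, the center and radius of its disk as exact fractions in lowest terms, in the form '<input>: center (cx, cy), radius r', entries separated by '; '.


The first expression, normalized: b1: center (-1/2, 9/20), radius 1/120; b2: center (1/4, 1/2), radius 1/12; b3: center (9/20, 1/20), radius 1/100; b4: center (21/40, 1/20), radius 1/100; b5: center (-19/40, 1/2), radius 1/120
The second expression, normalized: b1: center (-1/2, 9/20), radius 1/120; b2: center (1/4, 1/2), radius 1/12; b3: center (9/20, 1/20), radius 1/100; b4: center (21/40, 1/20), radius 1/100; b5: center (-19/40, 1/2), radius 1/120
Same normal form: equal.

equal; the common form is b1: center (-1/2, 9/20), radius 1/120; b2: center (1/4, 1/2), radius 1/12; b3: center (9/20, 1/20), radius 1/100; b4: center (21/40, 1/20), radius 1/100; b5: center (-19/40, 1/2), radius 1/120


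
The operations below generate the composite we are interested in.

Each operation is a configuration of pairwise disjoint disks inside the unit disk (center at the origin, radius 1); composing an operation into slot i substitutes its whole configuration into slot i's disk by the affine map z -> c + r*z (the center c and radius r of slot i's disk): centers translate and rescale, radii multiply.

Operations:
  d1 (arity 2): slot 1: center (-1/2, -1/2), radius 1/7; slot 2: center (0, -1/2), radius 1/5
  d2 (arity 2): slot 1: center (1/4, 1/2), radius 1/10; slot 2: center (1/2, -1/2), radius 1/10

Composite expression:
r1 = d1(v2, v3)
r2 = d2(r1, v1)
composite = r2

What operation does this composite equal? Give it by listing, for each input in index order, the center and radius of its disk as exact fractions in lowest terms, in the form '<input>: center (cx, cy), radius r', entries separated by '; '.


v1: center (1/2, -1/2), radius 1/10; v2: center (1/5, 9/20), radius 1/70; v3: center (1/4, 9/20), radius 1/50

Each v-disk chains the slot maps above it in d2; radii multiply.
for v2, the 2-step affine chain lands on center (1/5, 9/20), radius 1/70
for v3, the 2-step affine chain lands on center (1/4, 9/20), radius 1/50
for v1, the 1-step affine chain lands on center (1/2, -1/2), radius 1/10


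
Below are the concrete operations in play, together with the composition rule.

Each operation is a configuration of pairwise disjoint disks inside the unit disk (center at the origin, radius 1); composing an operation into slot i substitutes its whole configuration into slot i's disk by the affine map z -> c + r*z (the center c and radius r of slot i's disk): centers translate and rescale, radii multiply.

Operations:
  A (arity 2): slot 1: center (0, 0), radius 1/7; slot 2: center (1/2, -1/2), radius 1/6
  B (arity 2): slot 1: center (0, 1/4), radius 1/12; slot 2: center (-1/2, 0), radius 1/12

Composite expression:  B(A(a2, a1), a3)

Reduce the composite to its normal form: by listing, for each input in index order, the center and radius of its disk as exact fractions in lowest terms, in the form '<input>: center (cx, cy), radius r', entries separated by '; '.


Each a-disk chains the slot maps above it in B; radii multiply.
input a2: composing its 2 substitution steps yields center (0, 1/4), radius 1/84
input a1: composing its 2 substitution steps yields center (1/24, 5/24), radius 1/72
input a3: composing its 1 substitution step yields center (-1/2, 0), radius 1/12

a1: center (1/24, 5/24), radius 1/72; a2: center (0, 1/4), radius 1/84; a3: center (-1/2, 0), radius 1/12


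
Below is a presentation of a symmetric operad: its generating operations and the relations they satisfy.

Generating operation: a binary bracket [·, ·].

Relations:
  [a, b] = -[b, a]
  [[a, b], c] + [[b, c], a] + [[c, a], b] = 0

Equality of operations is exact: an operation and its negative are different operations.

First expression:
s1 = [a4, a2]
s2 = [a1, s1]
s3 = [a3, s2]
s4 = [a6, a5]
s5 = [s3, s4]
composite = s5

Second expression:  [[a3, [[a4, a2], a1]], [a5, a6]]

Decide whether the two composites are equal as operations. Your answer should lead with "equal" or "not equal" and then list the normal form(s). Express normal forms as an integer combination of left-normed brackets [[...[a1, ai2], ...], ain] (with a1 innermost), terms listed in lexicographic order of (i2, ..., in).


equal; both compose to -[[[[[a1, a2], a4], a3], a5], a6] + [[[[[a1, a2], a4], a3], a6], a5] + [[[[[a1, a4], a2], a3], a5], a6] - [[[[[a1, a4], a2], a3], a6], a5]

The first expression reduces to -[[[[[a1, a2], a4], a3], a5], a6] + [[[[[a1, a2], a4], a3], a6], a5] + [[[[[a1, a4], a2], a3], a5], a6] - [[[[[a1, a4], a2], a3], a6], a5]
The second expression reduces to -[[[[[a1, a2], a4], a3], a5], a6] + [[[[[a1, a2], a4], a3], a6], a5] + [[[[[a1, a4], a2], a3], a5], a6] - [[[[[a1, a4], a2], a3], a6], a5]
Both agree, so they are equal.


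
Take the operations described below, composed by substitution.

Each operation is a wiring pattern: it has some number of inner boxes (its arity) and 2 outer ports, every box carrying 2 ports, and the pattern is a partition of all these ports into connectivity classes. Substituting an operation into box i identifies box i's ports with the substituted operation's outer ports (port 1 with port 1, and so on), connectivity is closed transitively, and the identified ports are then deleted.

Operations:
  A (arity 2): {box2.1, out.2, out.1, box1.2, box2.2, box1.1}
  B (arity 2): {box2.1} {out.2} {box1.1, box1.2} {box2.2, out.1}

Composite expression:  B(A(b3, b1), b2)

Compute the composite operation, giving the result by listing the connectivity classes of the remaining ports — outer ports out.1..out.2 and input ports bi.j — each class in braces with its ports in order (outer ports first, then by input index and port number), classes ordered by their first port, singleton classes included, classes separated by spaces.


Reachability decides: close wires over B-identified ports.
stage A: inputs (b3, b1), connectivity {out.1, out.2, b1.1, b1.2, b3.1, b3.2}, out.j its boundary
stage B: inputs (b3, b1, b2), connectivity {out.1, b2.2} {out.2} {b1.1, b1.2, b3.1, b3.2} {b2.1}, out.j its boundary

{out.1, b2.2} {out.2} {b1.1, b1.2, b3.1, b3.2} {b2.1}


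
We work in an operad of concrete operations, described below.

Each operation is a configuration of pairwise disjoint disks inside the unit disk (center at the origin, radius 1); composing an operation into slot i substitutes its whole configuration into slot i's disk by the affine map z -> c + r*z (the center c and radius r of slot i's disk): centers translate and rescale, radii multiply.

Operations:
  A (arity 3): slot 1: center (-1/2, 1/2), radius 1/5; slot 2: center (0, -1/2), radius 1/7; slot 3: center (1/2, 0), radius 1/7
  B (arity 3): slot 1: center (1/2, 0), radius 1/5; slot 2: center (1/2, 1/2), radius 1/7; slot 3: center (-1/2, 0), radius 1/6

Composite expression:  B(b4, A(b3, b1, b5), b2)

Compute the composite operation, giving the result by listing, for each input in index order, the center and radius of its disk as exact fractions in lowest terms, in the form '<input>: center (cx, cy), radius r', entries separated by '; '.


b1: center (1/2, 3/7), radius 1/49; b2: center (-1/2, 0), radius 1/6; b3: center (3/7, 4/7), radius 1/35; b4: center (1/2, 0), radius 1/5; b5: center (4/7, 1/2), radius 1/49

Affine substitution under B: radii multiply and b-centers shift.
for b4, the 1-step affine chain lands on center (1/2, 0), radius 1/5
for b3, the 2-step affine chain lands on center (3/7, 4/7), radius 1/35
for b1, the 2-step affine chain lands on center (1/2, 3/7), radius 1/49
for b5, the 2-step affine chain lands on center (4/7, 1/2), radius 1/49
for b2, the 1-step affine chain lands on center (-1/2, 0), radius 1/6


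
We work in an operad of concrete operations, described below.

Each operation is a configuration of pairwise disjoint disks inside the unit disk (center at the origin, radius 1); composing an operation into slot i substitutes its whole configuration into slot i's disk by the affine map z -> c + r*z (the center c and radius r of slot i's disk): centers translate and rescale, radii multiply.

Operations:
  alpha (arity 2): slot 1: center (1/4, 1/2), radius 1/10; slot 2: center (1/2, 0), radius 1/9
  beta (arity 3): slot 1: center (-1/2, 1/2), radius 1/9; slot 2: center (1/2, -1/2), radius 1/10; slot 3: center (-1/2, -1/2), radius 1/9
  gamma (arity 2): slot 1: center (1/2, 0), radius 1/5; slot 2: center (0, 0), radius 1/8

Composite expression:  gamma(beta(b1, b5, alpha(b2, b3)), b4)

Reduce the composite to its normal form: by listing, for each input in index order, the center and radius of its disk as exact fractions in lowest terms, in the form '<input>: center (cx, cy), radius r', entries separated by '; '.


b1: center (2/5, 1/10), radius 1/45; b2: center (73/180, -4/45), radius 1/450; b3: center (37/90, -1/10), radius 1/405; b4: center (0, 0), radius 1/8; b5: center (3/5, -1/10), radius 1/50

Affine substitution under gamma: radii multiply and b-centers shift.
input b1: applying the 2 nested substitutions gives center (2/5, 1/10), radius 1/45
input b5: applying the 2 nested substitutions gives center (3/5, -1/10), radius 1/50
input b2: applying the 3 nested substitutions gives center (73/180, -4/45), radius 1/450
input b3: applying the 3 nested substitutions gives center (37/90, -1/10), radius 1/405
input b4: applying the 1 nested substitution gives center (0, 0), radius 1/8


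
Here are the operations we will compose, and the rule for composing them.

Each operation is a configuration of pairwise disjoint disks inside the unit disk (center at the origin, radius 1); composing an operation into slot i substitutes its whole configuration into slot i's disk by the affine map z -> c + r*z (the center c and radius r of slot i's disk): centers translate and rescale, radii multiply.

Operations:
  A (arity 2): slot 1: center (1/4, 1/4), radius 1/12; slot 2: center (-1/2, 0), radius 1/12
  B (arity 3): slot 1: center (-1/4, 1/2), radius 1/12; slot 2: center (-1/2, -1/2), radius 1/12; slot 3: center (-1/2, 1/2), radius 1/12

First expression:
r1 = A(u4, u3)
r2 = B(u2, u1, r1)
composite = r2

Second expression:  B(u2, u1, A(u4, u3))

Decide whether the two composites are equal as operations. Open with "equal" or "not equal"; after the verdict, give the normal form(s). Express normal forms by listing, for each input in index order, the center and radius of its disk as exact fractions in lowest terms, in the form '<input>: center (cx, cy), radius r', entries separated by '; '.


The first composite normalizes to u1: center (-1/2, -1/2), radius 1/12; u2: center (-1/4, 1/2), radius 1/12; u3: center (-13/24, 1/2), radius 1/144; u4: center (-23/48, 25/48), radius 1/144
The second composite normalizes to u1: center (-1/2, -1/2), radius 1/12; u2: center (-1/4, 1/2), radius 1/12; u3: center (-13/24, 1/2), radius 1/144; u4: center (-23/48, 25/48), radius 1/144
Identical normal forms: equal.

equal: each reduces to u1: center (-1/2, -1/2), radius 1/12; u2: center (-1/4, 1/2), radius 1/12; u3: center (-13/24, 1/2), radius 1/144; u4: center (-23/48, 25/48), radius 1/144


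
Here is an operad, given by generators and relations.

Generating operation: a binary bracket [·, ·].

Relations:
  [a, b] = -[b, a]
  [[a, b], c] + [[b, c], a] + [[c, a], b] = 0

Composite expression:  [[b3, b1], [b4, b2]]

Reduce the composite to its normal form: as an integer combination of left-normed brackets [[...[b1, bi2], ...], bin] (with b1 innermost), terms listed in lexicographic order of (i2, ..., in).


Antisymmetry and Jacobi reduce to b1-anchored left-normed brackets.
Composite bracket: [[b3, b1], [b4, b2]]
Full expansion: 8 signed words from ab - ba (2^3 = 8).
Collect the words opening with b1:
  b1b3b2b4 appears with sign +1, giving the term +[[[b1, b3], b2], b4]
  b1b3b4b2 appears with sign -1, giving the term -[[[b1, b3], b4], b2]

[[[b1, b3], b2], b4] - [[[b1, b3], b4], b2]


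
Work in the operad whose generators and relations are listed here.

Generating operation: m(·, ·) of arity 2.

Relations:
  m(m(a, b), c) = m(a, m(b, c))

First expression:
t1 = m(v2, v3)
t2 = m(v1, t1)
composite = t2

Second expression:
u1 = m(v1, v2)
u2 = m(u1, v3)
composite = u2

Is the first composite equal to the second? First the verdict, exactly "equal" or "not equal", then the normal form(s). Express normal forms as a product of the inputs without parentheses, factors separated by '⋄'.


equal; the common form is v1 ⋄ v2 ⋄ v3

Reducing the first expression gives v1 ⋄ v2 ⋄ v3
Reducing the second expression gives v1 ⋄ v2 ⋄ v3
The forms coincide; equal.


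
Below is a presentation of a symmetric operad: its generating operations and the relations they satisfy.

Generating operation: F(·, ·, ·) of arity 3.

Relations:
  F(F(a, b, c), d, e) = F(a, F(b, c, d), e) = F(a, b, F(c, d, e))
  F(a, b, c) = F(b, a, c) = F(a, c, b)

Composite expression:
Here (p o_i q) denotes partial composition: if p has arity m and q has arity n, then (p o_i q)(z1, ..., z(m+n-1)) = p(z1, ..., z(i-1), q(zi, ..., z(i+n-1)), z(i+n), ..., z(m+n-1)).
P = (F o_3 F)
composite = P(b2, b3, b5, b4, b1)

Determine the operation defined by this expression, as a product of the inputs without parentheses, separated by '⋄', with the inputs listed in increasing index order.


b1 ⋄ b2 ⋄ b3 ⋄ b4 ⋄ b5

Any arrangement under F is one operation, so sort the b-inputs.
F(b5, b4, b1) linearizes to b5 ⋄ b4 ⋄ b1
F(b2, b3, F(b5, b4, b1)) linearizes to b2 ⋄ b3 ⋄ b5 ⋄ b4 ⋄ b1
sorting the factors by input index: b1 ⋄ b2 ⋄ b3 ⋄ b4 ⋄ b5


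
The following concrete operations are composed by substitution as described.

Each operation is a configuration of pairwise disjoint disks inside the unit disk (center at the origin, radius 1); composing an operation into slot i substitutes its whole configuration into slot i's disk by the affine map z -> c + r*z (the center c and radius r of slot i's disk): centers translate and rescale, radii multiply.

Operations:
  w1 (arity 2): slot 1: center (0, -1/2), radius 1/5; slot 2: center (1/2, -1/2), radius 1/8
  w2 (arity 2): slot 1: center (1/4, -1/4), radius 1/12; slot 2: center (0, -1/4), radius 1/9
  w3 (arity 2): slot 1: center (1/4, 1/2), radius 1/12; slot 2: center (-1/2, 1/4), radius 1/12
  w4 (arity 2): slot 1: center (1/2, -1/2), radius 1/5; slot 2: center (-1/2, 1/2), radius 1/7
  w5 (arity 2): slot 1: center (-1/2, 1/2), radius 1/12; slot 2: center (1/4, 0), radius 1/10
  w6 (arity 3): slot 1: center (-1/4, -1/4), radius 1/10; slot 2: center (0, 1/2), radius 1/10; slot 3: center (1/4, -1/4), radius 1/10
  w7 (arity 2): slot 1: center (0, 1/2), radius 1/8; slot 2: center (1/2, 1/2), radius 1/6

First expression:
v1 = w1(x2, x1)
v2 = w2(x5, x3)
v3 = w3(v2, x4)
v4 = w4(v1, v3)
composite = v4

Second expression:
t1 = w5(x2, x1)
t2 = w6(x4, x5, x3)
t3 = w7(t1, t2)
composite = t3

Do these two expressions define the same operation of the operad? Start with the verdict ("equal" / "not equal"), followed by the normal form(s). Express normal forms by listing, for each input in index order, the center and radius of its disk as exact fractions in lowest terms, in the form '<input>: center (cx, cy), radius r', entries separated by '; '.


Reducing the first expression gives x1: center (3/5, -3/5), radius 1/40; x2: center (1/2, -3/5), radius 1/25; x3: center (-13/28, 191/336), radius 1/756; x4: center (-4/7, 15/28), radius 1/84; x5: center (-155/336, 191/336), radius 1/1008
Reducing the second expression gives x1: center (1/32, 1/2), radius 1/80; x2: center (-1/16, 9/16), radius 1/96; x3: center (13/24, 11/24), radius 1/60; x4: center (11/24, 11/24), radius 1/60; x5: center (1/2, 7/12), radius 1/60
The normal forms differ: not equal.

not equal: they reduce to x1: center (3/5, -3/5), radius 1/40; x2: center (1/2, -3/5), radius 1/25; x3: center (-13/28, 191/336), radius 1/756; x4: center (-4/7, 15/28), radius 1/84; x5: center (-155/336, 191/336), radius 1/1008 and x1: center (1/32, 1/2), radius 1/80; x2: center (-1/16, 9/16), radius 1/96; x3: center (13/24, 11/24), radius 1/60; x4: center (11/24, 11/24), radius 1/60; x5: center (1/2, 7/12), radius 1/60


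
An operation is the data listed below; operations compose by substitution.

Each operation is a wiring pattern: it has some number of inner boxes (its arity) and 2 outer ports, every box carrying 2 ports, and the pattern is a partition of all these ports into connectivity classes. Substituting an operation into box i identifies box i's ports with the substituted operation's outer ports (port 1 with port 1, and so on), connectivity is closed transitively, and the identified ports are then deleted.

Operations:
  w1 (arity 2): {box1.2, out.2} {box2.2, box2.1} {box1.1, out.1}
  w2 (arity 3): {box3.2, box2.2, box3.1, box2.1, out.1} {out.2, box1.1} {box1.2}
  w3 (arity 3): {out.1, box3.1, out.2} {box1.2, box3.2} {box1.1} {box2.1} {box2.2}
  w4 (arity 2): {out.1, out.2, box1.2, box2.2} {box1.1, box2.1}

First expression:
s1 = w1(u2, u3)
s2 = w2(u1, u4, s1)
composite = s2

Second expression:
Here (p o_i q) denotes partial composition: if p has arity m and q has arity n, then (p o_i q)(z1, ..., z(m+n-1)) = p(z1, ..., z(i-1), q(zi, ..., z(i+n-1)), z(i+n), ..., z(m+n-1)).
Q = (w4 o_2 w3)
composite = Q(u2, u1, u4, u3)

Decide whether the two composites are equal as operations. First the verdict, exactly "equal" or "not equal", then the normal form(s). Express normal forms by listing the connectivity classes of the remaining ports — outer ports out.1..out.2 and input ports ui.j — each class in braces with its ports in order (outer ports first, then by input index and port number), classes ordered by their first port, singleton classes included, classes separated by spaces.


not equal; the first gives {out.1, u2.1, u2.2, u4.1, u4.2} {out.2, u1.1} {u1.2} {u3.1, u3.2} and the second {out.1, out.2, u2.1, u2.2, u3.1} {u1.1} {u1.2, u3.2} {u4.1} {u4.2}


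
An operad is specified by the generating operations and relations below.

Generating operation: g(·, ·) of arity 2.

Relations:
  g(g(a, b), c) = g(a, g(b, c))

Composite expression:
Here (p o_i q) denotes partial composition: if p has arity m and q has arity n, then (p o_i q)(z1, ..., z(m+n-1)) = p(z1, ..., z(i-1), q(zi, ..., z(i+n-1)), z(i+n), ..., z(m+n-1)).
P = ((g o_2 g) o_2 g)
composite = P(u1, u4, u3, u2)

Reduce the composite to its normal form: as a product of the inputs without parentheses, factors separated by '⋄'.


u1 ⋄ u4 ⋄ u3 ⋄ u2

Associativity of g dissolves the nesting; only the u-input order survives.
g(u4, u3) linearizes to u4 ⋄ u3
g(g(u4, u3), u2) linearizes to u4 ⋄ u3 ⋄ u2
g(u1, g(g(u4, u3), u2)) linearizes to u1 ⋄ u4 ⋄ u3 ⋄ u2


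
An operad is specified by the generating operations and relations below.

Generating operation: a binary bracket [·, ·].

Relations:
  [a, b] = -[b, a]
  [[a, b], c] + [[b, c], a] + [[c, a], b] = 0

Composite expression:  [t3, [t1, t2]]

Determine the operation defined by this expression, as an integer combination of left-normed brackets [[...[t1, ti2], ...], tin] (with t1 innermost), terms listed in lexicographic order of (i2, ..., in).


Left-normed coefficients sit on the t1-initial expansion words.
Composite bracket: [t3, [t1, t2]]
Applying ab - ba throughout gives 4 signed words (2^2 = 4).
The t1-initial words carry the normal form:
  from t1t2t3, sign -1: term -[[t1, t2], t3]

-[[t1, t2], t3]


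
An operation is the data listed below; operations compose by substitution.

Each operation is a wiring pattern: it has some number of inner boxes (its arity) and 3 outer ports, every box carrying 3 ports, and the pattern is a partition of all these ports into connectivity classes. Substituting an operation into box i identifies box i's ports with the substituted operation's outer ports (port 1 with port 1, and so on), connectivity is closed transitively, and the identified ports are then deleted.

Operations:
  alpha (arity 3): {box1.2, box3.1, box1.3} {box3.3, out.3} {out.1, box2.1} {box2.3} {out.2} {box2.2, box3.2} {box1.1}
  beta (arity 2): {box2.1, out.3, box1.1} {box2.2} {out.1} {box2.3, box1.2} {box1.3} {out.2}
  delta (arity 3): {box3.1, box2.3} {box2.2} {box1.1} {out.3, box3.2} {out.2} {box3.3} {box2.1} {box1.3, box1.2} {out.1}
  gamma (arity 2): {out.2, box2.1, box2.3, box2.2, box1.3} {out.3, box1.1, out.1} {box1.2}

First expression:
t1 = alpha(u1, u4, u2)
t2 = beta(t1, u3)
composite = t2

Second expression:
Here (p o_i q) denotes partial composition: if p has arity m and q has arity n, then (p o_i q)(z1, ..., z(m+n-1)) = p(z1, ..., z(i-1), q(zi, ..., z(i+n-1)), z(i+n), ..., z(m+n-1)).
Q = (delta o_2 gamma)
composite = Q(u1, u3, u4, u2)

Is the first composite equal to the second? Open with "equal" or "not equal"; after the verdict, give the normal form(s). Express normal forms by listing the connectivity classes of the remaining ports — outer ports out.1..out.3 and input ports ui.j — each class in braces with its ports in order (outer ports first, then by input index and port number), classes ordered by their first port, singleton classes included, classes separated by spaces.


not equal — first {out.1} {out.2} {out.3, u3.1, u4.1} {u1.1} {u1.2, u1.3, u2.1} {u2.2, u4.2} {u2.3} {u3.2} {u3.3} {u4.3}, second {out.1} {out.2} {out.3, u2.2} {u1.1} {u1.2, u1.3} {u2.1, u3.1} {u2.3} {u3.2} {u3.3, u4.1, u4.2, u4.3}

The first expression, normalized: {out.1} {out.2} {out.3, u3.1, u4.1} {u1.1} {u1.2, u1.3, u2.1} {u2.2, u4.2} {u2.3} {u3.2} {u3.3} {u4.3}
The second expression, normalized: {out.1} {out.2} {out.3, u2.2} {u1.1} {u1.2, u1.3} {u2.1, u3.1} {u2.3} {u3.2} {u3.3, u4.1, u4.2, u4.3}
The forms do not match — not equal.


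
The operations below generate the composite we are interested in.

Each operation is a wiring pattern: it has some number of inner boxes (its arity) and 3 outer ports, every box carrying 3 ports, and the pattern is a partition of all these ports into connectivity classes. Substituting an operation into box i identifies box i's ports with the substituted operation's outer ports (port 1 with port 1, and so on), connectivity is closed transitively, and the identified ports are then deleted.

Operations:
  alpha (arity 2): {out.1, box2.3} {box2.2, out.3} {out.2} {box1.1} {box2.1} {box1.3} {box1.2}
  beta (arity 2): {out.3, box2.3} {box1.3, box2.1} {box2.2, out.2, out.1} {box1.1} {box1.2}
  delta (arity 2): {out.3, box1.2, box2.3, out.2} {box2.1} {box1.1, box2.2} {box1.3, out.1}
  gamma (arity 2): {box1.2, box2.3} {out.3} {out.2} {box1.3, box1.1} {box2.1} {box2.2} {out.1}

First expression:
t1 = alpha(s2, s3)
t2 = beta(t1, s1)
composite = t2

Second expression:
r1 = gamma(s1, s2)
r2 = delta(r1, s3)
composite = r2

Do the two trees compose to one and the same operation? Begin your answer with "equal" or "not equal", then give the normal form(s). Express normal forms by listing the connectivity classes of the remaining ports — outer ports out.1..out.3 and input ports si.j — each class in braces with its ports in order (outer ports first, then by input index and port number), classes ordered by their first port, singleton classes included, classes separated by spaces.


The first composite normalizes to {out.1, out.2, s1.2} {out.3, s1.3} {s1.1, s3.2} {s2.1} {s2.2} {s2.3} {s3.1} {s3.3}
The second composite normalizes to {out.1} {out.2, out.3, s3.3} {s1.1, s1.3} {s1.2, s2.3} {s2.1} {s2.2} {s3.1} {s3.2}
Different reductions; not equal.

not equal — first {out.1, out.2, s1.2} {out.3, s1.3} {s1.1, s3.2} {s2.1} {s2.2} {s2.3} {s3.1} {s3.3}, second {out.1} {out.2, out.3, s3.3} {s1.1, s1.3} {s1.2, s2.3} {s2.1} {s2.2} {s3.1} {s3.2}


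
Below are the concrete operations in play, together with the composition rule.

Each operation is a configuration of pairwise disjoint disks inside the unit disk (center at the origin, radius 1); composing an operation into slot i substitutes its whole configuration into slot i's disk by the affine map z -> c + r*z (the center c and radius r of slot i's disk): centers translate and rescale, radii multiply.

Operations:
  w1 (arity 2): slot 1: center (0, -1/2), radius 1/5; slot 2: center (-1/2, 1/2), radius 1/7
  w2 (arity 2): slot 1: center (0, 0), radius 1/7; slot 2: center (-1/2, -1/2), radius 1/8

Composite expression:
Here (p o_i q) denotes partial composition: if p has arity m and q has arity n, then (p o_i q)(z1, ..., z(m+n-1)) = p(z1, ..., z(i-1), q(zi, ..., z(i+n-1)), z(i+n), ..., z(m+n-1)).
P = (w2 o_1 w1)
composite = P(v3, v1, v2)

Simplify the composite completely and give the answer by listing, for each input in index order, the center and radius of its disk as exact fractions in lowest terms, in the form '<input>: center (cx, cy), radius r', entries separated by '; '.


Follow each v-input down from w2: c' goes to c + r*c', radius to r*r'.
input v3: applying the 2 nested substitutions gives center (0, -1/14), radius 1/35
input v1: applying the 2 nested substitutions gives center (-1/14, 1/14), radius 1/49
input v2: applying the 1 nested substitution gives center (-1/2, -1/2), radius 1/8

v1: center (-1/14, 1/14), radius 1/49; v2: center (-1/2, -1/2), radius 1/8; v3: center (0, -1/14), radius 1/35


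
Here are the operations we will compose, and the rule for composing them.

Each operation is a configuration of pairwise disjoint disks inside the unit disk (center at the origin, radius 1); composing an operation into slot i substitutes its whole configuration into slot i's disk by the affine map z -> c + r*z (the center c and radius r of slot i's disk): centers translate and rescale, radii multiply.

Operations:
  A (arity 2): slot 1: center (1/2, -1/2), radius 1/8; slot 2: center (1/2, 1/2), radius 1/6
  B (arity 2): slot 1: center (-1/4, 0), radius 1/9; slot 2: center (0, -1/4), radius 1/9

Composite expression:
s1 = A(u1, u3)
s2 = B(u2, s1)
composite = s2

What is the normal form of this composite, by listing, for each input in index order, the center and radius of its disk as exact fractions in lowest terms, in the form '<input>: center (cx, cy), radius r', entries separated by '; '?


u1: center (1/18, -11/36), radius 1/72; u2: center (-1/4, 0), radius 1/9; u3: center (1/18, -7/36), radius 1/54

Nesting under B composes maps z -> c + r*z down each u-path.
input u2: applying the 1 nested substitution gives center (-1/4, 0), radius 1/9
input u1: applying the 2 nested substitutions gives center (1/18, -11/36), radius 1/72
input u3: applying the 2 nested substitutions gives center (1/18, -7/36), radius 1/54


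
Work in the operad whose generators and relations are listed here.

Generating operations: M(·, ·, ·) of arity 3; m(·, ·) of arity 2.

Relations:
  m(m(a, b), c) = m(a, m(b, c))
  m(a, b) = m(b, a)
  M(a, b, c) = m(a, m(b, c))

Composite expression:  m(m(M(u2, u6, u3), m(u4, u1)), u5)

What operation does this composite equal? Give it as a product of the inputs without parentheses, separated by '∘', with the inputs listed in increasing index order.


u1 ∘ u2 ∘ u3 ∘ u4 ∘ u5 ∘ u6


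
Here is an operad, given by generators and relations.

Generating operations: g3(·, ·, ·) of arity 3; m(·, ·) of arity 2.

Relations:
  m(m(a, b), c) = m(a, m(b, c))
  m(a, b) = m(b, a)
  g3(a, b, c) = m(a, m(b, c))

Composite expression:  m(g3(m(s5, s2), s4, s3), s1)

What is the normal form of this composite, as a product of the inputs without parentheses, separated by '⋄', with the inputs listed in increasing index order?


Both nesting and order wash out for m; what remains is which s's occur.
m(s5, s2) reduces to s5 ⋄ s2
g3(m(s5, s2), s4, s3) reduces to s5 ⋄ s2 ⋄ s4 ⋄ s3
m(g3(m(s5, s2), s4, s3), s1) reduces to s5 ⋄ s2 ⋄ s4 ⋄ s3 ⋄ s1
rearranged into index order: s1 ⋄ s2 ⋄ s3 ⋄ s4 ⋄ s5

s1 ⋄ s2 ⋄ s3 ⋄ s4 ⋄ s5
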